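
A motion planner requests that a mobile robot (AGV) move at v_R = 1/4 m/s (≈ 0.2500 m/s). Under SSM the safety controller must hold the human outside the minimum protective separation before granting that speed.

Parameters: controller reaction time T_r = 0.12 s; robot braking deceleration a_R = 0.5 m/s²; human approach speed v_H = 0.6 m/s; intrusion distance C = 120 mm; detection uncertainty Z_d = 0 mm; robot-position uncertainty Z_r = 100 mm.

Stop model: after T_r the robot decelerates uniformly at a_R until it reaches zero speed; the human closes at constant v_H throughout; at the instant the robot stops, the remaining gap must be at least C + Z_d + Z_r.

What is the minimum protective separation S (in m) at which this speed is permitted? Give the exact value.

braking lasts T_s = (1/4)/(1/2) = 0.5000 s
reaction-phase robot travel = 0.2500·0.1200 = 0.0300 m
robot under decel: 0.2500²/(2·0.5000) = 0.0625 m
human closes 0.6000·0.6200 = 0.3720 m
margins: 0.1200+0.0000+0.1000 = 0.2200 m
S_min ≈ 0.0300+0.0625+0.3720+0.2200  ⇒  S_min = 1369/2000 m

S_min = 1369/2000 m = 0.6845 m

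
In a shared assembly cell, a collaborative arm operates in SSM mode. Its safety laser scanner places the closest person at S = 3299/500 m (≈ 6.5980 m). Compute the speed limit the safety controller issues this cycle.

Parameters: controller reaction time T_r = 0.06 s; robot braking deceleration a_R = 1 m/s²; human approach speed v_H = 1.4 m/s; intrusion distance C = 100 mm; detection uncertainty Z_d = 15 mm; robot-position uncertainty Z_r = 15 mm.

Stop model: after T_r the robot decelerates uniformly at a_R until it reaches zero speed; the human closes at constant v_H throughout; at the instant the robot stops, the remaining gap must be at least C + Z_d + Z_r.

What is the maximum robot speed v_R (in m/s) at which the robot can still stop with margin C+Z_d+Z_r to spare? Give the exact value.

quadratic (1/2)·v² + (73/50)·v + (-798/125) = 0
  disc = (73/50)² − 4·(1/2)·(-798/125) = 37249/2500 ; √disc = 193/50
  v_R = (−(73/50) + 193/50) / (2·(1/2)) = 12/5 m/s
check:
stop time T_s = (12/5)/1 = 2.4000 s
robot in T_r: 2.4000·0.0600 = 0.1440 m
robot covers 2.4000·2.4000 − ½·1.0000·2.4000² = 2.8800 m while stopping
person approaches 1.4000·(0.0600+2.4000) = 3.4440 m
residual clearance needed = 0.1000+0.0150+0.0150 = 0.1300 m
sum ≈ 0.1440+2.8800+3.4440+0.1300 ≈ 6.5980 m = S ✓

v_R_max = 12/5 m/s = 2.4000 m/s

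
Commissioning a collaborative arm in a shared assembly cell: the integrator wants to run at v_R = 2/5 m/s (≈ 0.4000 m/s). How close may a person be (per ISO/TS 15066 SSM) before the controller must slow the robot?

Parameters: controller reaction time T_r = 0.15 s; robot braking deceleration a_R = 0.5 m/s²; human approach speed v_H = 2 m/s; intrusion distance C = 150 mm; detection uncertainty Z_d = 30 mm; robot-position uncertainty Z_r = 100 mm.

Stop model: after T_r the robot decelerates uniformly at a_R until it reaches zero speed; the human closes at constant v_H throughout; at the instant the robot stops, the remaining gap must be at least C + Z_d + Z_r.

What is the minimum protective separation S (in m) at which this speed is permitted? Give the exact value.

T_s = v_R/a_R = (2/5)/(1/2) = 0.8000 s
robot in T_r: 0.4000·0.1500 = 0.0600 m
robot covers 0.4000·0.8000 − ½·0.5000·0.8000² = 0.1600 m while stopping
person approaches 2.0000·(0.1500+0.8000) = 1.9000 m
C+Z_d+Z_r = 0.1500+0.0300+0.1000 = 0.2800 m
S_min ≈ 0.0600+0.1600+1.9000+0.2800  ⇒  S_min = 12/5 m

S_min = 12/5 m = 2.4000 m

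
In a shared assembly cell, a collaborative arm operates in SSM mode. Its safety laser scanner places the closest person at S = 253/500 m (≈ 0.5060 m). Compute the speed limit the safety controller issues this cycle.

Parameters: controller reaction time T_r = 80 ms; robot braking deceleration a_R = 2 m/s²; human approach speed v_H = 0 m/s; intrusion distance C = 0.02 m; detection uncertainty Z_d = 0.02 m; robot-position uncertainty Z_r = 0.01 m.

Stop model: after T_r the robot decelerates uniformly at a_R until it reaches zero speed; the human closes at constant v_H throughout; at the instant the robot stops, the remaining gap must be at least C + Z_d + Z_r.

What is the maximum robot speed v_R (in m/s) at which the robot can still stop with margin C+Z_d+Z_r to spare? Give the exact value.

v_R_max = 6/5 m/s = 1.2000 m/s

at the boundary: (1/4)·v² + (2/25)·v + (-57/125) = 0
  disc = (2/25)² − 4·(1/4)·(-57/125) = 289/625 ; √disc = 17/25
  v_R = (−(2/25) + 17/25) / (2·(1/4)) = 6/5 m/s
check:
stop time T_s = (6/5)/2 = 0.6000 s
robot covers v_R·T_r = 1.2000·0.0800 = 0.0960 m before braking
braking distance = 1.2000²/(2·2.0000) = 0.3600 m
human closes 0.0000·0.6800 = 0.0000 m
residual clearance needed = 0.0200+0.0200+0.0100 = 0.0500 m
sum ≈ 0.0960+0.3600+0.0000+0.0500 ≈ 0.5060 m = S ✓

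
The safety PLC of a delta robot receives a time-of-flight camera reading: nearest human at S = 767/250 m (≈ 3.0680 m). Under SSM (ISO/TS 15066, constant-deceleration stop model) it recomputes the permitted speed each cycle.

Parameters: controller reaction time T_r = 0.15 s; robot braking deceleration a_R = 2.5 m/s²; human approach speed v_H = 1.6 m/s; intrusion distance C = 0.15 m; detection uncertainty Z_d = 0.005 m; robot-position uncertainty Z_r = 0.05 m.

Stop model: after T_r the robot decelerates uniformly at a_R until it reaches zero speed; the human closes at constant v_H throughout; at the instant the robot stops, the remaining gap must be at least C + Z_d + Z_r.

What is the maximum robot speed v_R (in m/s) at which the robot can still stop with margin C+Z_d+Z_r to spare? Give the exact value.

quadratic (1/5)·v² + (79/100)·v + (-2623/1000) = 0
  disc = (79/100)² − 4·(1/5)·(-2623/1000) = 1089/400 ; √disc = 33/20
  v_R = (−(79/100) + 33/20) / (2·(1/5)) = 43/20 m/s
check:
T_s = v_R/a_R = (43/20)/(5/2) = 0.8600 s
robot covers v_R·T_r = 2.1500·0.1500 = 0.3225 m before braking
robot covers 2.1500·0.8600 − ½·2.5000·0.8600² = 0.9245 m while stopping
person approaches 1.6000·(0.1500+0.8600) = 1.6160 m
C+Z_d+Z_r = 0.1500+0.0050+0.0500 = 0.2050 m
sum ≈ 0.3225+0.9245+1.6160+0.2050 ≈ 3.0680 m = S ✓

v_R_max = 43/20 m/s = 2.1500 m/s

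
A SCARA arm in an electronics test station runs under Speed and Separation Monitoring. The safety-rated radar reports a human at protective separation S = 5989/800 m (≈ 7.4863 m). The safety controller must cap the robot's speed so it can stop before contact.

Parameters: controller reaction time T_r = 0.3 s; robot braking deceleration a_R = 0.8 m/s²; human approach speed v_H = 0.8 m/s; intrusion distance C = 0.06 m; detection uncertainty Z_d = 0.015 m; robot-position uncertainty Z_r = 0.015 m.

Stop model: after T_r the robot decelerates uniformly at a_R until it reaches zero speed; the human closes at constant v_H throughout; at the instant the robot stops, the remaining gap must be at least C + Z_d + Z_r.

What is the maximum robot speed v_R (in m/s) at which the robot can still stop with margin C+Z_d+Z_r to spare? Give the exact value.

quadratic (5/8)·v² + (13/10)·v + (-229/32) = 0
  disc = (13/10)² − 4·(5/8)·(-229/32) = 31329/1600 ; √disc = 177/40
  v_R = (−(13/10) + 177/40) / (2·(5/8)) = 5/2 m/s
check:
T_s = v_R/a_R = (5/2)/(4/5) = 3.1250 s
reaction-phase robot travel = 2.5000·0.3000 = 0.7500 m
robot covers 2.5000·3.1250 − ½·0.8000·3.1250² = 3.9062 m while stopping
human over T_r+T_s: 0.8000·(0.3000+3.1250) = 2.7400 m
margins: 0.0600+0.0150+0.0150 = 0.0900 m
sum ≈ 0.7500+3.9062+2.7400+0.0900 ≈ 7.4863 m = S ✓

v_R_max = 5/2 m/s = 2.5000 m/s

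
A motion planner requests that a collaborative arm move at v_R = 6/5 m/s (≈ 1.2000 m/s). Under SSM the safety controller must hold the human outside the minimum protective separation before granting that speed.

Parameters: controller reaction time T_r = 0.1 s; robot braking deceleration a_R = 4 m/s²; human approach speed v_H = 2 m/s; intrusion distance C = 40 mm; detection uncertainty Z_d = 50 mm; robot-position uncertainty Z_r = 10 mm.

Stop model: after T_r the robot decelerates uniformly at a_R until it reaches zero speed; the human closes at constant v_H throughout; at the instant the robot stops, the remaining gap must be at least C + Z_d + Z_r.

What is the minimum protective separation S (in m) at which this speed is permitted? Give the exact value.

stop time T_s = (6/5)/4 = 0.3000 s
robot in T_r: 1.2000·0.1000 = 0.1200 m
braking distance = 1.2000²/(2·4.0000) = 0.1800 m
person approaches 2.0000·(0.1000+0.3000) = 0.8000 m
margins: 0.0400+0.0500+0.0100 = 0.1000 m
S_min ≈ 0.1200+0.1800+0.8000+0.1000  ⇒  S_min = 6/5 m

S_min = 6/5 m = 1.2000 m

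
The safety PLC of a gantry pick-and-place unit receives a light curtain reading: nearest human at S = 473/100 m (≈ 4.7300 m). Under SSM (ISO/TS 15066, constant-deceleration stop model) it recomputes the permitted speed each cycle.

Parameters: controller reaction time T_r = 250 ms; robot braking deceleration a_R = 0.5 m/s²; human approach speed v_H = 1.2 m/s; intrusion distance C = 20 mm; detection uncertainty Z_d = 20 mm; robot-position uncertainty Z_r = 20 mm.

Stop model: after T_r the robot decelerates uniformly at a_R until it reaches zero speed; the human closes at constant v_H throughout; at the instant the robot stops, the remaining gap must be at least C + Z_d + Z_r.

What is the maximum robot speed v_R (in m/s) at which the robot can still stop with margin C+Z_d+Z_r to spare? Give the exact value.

collect terms ⇒ (1)·v_R² + (53/20)·v_R + (-437/100) = 0
  disc = (53/20)² − 4·(1)·(-437/100) = 9801/400 ; √disc = 99/20
  v_R = (−(53/20) + 99/20) / (2·(1)) = 23/20 m/s
check:
stop time T_s = (23/20)/(1/2) = 2.3000 s
robot in T_r: 1.1500·0.2500 = 0.2875 m
robot under decel: 1.1500²/(2·0.5000) = 1.3225 m
human closes 1.2000·2.5500 = 3.0600 m
residual clearance needed = 0.0200+0.0200+0.0200 = 0.0600 m
sum ≈ 0.2875+1.3225+3.0600+0.0600 ≈ 4.7300 m = S ✓

v_R_max = 23/20 m/s = 1.1500 m/s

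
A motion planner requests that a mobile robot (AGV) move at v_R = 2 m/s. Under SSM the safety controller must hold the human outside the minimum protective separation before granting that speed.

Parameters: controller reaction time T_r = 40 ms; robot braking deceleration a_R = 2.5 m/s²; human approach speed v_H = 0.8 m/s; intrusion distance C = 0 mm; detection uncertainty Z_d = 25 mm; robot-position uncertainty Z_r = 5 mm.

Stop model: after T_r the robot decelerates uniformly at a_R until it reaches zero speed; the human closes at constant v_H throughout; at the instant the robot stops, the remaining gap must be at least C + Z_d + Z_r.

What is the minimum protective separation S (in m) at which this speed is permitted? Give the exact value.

braking lasts T_s = 2/(5/2) = 0.8000 s
reaction-phase robot travel = 2.0000·0.0400 = 0.0800 m
robot covers 2.0000·0.8000 − ½·2.5000·0.8000² = 0.8000 m while stopping
human over T_r+T_s: 0.8000·(0.0400+0.8000) = 0.6720 m
margins: 0.0000+0.0250+0.0050 = 0.0300 m
S_min ≈ 0.0800+0.8000+0.6720+0.0300  ⇒  S_min = 791/500 m

S_min = 791/500 m = 1.5820 m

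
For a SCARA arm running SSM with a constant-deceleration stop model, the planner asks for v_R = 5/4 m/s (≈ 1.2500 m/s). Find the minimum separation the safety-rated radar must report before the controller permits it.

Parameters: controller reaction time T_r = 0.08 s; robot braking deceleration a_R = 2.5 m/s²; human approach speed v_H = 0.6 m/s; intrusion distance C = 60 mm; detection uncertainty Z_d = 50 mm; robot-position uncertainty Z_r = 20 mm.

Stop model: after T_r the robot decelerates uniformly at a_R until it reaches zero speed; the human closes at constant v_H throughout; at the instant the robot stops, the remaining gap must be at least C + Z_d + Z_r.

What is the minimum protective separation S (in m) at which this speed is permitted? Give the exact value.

S_min = 1781/2000 m = 0.8905 m

stop time T_s = (5/4)/(5/2) = 0.5000 s
robot covers v_R·T_r = 1.2500·0.0800 = 0.1000 m before braking
robot under decel: 1.2500²/(2·2.5000) = 0.3125 m
human closes 0.6000·0.5800 = 0.3480 m
margins: 0.0600+0.0500+0.0200 = 0.1300 m
S_min ≈ 0.1000+0.3125+0.3480+0.1300  ⇒  S_min = 1781/2000 m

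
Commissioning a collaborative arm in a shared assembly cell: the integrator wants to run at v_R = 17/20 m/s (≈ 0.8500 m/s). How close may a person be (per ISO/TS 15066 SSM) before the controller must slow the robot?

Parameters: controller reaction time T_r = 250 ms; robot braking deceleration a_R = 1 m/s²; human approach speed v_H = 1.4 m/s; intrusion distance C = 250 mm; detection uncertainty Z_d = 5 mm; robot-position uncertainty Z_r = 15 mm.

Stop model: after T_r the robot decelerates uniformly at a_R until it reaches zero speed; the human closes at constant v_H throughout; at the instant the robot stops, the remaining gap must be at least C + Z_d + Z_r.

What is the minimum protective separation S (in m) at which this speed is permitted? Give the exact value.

S_min = 1907/800 m = 2.3838 m

stop time T_s = (17/20)/1 = 0.8500 s
robot in T_r: 0.8500·0.2500 = 0.2125 m
braking distance = 0.8500²/(2·1.0000) = 0.3613 m
person approaches 1.4000·(0.2500+0.8500) = 1.5400 m
residual clearance needed = 0.2500+0.0050+0.0150 = 0.2700 m
S_min ≈ 0.2125+0.3613+1.5400+0.2700  ⇒  S_min = 1907/800 m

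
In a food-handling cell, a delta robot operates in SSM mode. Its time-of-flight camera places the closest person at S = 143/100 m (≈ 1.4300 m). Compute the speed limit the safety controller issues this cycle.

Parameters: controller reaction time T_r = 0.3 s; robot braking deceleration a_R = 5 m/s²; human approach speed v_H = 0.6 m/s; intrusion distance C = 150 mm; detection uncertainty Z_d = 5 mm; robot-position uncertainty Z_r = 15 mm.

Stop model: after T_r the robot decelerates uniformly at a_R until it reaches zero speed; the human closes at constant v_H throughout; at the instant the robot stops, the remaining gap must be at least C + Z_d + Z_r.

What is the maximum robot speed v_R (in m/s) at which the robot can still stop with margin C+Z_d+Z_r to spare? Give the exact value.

collect terms ⇒ (1/10)·v_R² + (21/50)·v_R + (-27/25) = 0
  disc = (21/50)² − 4·(1/10)·(-27/25) = 1521/2500 ; √disc = 39/50
  v_R = (−(21/50) + 39/50) / (2·(1/10)) = 9/5 m/s
check:
T_s = v_R/a_R = (9/5)/5 = 0.3600 s
robot covers v_R·T_r = 1.8000·0.3000 = 0.5400 m before braking
braking distance = 1.8000²/(2·5.0000) = 0.3240 m
person approaches 0.6000·(0.3000+0.3600) = 0.3960 m
margins: 0.1500+0.0050+0.0150 = 0.1700 m
sum ≈ 0.5400+0.3240+0.3960+0.1700 ≈ 1.4300 m = S ✓

v_R_max = 9/5 m/s = 1.8000 m/s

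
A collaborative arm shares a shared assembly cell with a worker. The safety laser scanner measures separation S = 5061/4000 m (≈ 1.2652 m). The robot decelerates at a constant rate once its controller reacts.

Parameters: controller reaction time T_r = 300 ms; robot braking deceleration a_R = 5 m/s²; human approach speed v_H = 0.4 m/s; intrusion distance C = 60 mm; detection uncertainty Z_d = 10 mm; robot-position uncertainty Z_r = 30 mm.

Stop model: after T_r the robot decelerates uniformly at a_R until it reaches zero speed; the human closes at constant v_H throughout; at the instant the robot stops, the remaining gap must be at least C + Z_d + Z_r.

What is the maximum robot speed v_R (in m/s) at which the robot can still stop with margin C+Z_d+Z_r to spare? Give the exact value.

v_R_max = 37/20 m/s = 1.8500 m/s

collect terms ⇒ (1/10)·v_R² + (19/50)·v_R + (-4181/4000) = 0
  disc = (19/50)² − 4·(1/10)·(-4181/4000) = 9/16 ; √disc = 3/4
  v_R = (−(19/50) + 3/4) / (2·(1/10)) = 37/20 m/s
check:
T_s = v_R/a_R = (37/20)/5 = 0.3700 s
robot covers v_R·T_r = 1.8500·0.3000 = 0.5550 m before braking
robot covers 1.8500·0.3700 − ½·5.0000·0.3700² = 0.3422 m while stopping
human over T_r+T_s: 0.4000·(0.3000+0.3700) = 0.2680 m
residual clearance needed = 0.0600+0.0100+0.0300 = 0.1000 m
sum ≈ 0.5550+0.3422+0.2680+0.1000 ≈ 1.2652 m = S ✓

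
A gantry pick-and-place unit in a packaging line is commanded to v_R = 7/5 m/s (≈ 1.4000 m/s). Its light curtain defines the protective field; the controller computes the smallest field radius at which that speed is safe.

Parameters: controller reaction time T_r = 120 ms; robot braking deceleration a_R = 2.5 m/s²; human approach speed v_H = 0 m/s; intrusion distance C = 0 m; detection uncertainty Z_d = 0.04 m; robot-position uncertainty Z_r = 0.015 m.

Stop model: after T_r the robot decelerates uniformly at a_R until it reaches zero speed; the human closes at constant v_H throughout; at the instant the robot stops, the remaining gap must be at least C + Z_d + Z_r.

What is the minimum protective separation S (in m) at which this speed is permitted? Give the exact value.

S_min = 123/200 m = 0.6150 m

braking lasts T_s = (7/5)/(5/2) = 0.5600 s
reaction-phase robot travel = 1.4000·0.1200 = 0.1680 m
braking distance = 1.4000²/(2·2.5000) = 0.3920 m
person approaches 0.0000·(0.1200+0.5600) = 0.0000 m
C+Z_d+Z_r = 0.0000+0.0400+0.0150 = 0.0550 m
S_min ≈ 0.1680+0.3920+0.0000+0.0550  ⇒  S_min = 123/200 m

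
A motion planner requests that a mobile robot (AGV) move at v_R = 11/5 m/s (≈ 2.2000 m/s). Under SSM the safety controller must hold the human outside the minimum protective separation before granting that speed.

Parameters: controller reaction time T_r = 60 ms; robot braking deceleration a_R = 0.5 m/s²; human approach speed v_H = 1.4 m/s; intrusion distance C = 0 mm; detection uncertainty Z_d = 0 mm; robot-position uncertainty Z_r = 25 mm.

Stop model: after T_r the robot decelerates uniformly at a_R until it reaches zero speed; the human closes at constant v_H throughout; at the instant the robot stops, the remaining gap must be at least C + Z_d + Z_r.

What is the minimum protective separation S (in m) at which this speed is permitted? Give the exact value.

T_s = v_R/a_R = (11/5)/(1/2) = 4.4000 s
robot in T_r: 2.2000·0.0600 = 0.1320 m
braking distance = 2.2000²/(2·0.5000) = 4.8400 m
person approaches 1.4000·(0.0600+4.4000) = 6.2440 m
residual clearance needed = 0.0000+0.0000+0.0250 = 0.0250 m
S_min ≈ 0.1320+4.8400+6.2440+0.0250  ⇒  S_min = 11241/1000 m

S_min = 11241/1000 m = 11.2410 m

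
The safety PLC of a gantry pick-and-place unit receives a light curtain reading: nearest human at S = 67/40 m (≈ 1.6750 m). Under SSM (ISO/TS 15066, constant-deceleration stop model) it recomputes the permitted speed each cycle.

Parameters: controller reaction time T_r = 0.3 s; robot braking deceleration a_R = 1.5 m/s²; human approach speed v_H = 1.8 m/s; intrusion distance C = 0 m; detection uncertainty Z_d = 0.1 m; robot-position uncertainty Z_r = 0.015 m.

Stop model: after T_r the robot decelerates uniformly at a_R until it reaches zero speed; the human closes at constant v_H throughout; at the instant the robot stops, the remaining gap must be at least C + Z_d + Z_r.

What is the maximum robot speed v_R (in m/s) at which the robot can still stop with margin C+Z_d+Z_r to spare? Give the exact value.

v_R_max = 3/5 m/s = 0.6000 m/s

at the boundary: (1/3)·v² + (3/2)·v + (-51/50) = 0
  disc = (3/2)² − 4·(1/3)·(-51/50) = 361/100 ; √disc = 19/10
  v_R = (−(3/2) + 19/10) / (2·(1/3)) = 3/5 m/s
check:
braking lasts T_s = (3/5)/(3/2) = 0.4000 s
robot in T_r: 0.6000·0.3000 = 0.1800 m
braking distance = 0.6000²/(2·1.5000) = 0.1200 m
human over T_r+T_s: 1.8000·(0.3000+0.4000) = 1.2600 m
residual clearance needed = 0.0000+0.1000+0.0150 = 0.1150 m
sum ≈ 0.1800+0.1200+1.2600+0.1150 ≈ 1.6750 m = S ✓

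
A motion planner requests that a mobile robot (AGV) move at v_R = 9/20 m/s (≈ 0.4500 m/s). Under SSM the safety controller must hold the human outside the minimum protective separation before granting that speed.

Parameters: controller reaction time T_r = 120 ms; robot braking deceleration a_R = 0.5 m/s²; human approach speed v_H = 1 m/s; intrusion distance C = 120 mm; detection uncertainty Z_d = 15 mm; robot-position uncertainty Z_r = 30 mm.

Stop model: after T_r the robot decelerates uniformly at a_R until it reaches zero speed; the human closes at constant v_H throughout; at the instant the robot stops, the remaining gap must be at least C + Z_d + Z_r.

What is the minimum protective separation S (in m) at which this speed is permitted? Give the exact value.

stop time T_s = (9/20)/(1/2) = 0.9000 s
robot in T_r: 0.4500·0.1200 = 0.0540 m
robot under decel: 0.4500²/(2·0.5000) = 0.2025 m
human over T_r+T_s: 1.0000·(0.1200+0.9000) = 1.0200 m
margins: 0.1200+0.0150+0.0300 = 0.1650 m
S_min ≈ 0.0540+0.2025+1.0200+0.1650  ⇒  S_min = 2883/2000 m

S_min = 2883/2000 m = 1.4415 m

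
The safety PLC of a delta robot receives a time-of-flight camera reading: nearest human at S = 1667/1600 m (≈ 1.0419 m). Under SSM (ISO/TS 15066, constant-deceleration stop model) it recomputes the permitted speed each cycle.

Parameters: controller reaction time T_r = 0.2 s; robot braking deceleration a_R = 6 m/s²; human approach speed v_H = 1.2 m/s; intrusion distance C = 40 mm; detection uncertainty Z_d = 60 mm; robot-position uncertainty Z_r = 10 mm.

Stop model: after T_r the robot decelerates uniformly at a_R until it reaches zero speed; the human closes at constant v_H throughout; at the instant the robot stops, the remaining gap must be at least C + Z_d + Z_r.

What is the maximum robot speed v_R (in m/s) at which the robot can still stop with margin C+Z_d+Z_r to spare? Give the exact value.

v_R_max = 27/20 m/s = 1.3500 m/s

at the boundary: (1/12)·v² + (2/5)·v + (-1107/1600) = 0
  disc = (2/5)² − 4·(1/12)·(-1107/1600) = 25/64 ; √disc = 5/8
  v_R = (−(2/5) + 5/8) / (2·(1/12)) = 27/20 m/s
check:
stop time T_s = (27/20)/6 = 0.2250 s
robot in T_r: 1.3500·0.2000 = 0.2700 m
robot under decel: 1.3500²/(2·6.0000) = 0.1519 m
person approaches 1.2000·(0.2000+0.2250) = 0.5100 m
C+Z_d+Z_r = 0.0400+0.0600+0.0100 = 0.1100 m
sum ≈ 0.2700+0.1519+0.5100+0.1100 ≈ 1.0419 m = S ✓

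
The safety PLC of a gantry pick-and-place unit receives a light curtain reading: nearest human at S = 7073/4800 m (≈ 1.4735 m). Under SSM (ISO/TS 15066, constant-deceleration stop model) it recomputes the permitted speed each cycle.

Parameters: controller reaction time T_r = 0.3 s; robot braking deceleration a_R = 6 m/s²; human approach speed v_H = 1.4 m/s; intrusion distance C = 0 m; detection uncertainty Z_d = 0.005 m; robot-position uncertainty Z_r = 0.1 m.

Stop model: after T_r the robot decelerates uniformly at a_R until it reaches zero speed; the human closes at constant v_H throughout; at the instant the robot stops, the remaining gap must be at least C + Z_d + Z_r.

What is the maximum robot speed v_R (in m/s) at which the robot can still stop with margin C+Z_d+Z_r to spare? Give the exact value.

v_R_max = 29/20 m/s = 1.4500 m/s

at the boundary: (1/12)·v² + (8/15)·v + (-4553/4800) = 0
  disc = (8/15)² − 4·(1/12)·(-4553/4800) = 961/1600 ; √disc = 31/40
  v_R = (−(8/15) + 31/40) / (2·(1/12)) = 29/20 m/s
check:
T_s = v_R/a_R = (29/20)/6 = 0.2417 s
robot covers v_R·T_r = 1.4500·0.3000 = 0.4350 m before braking
robot under decel: 1.4500²/(2·6.0000) = 0.1752 m
human over T_r+T_s: 1.4000·(0.3000+0.2417) = 0.7583 m
C+Z_d+Z_r = 0.0000+0.0050+0.1000 = 0.1050 m
sum ≈ 0.4350+0.1752+0.7583+0.1050 ≈ 1.4735 m = S ✓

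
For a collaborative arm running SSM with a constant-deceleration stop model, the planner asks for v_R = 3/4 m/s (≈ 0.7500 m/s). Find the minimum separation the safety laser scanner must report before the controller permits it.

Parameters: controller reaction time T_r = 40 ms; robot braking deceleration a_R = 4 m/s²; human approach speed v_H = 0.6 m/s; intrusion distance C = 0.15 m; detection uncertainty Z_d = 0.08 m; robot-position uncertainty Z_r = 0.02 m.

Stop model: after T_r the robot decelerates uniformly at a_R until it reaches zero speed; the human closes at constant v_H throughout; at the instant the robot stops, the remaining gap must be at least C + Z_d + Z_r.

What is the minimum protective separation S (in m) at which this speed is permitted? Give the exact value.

S_min = 7789/16000 m = 0.4868 m

stop time T_s = (3/4)/4 = 0.1875 s
robot covers v_R·T_r = 0.7500·0.0400 = 0.0300 m before braking
braking distance = 0.7500²/(2·4.0000) = 0.0703 m
human over T_r+T_s: 0.6000·(0.0400+0.1875) = 0.1365 m
residual clearance needed = 0.1500+0.0800+0.0200 = 0.2500 m
S_min ≈ 0.0300+0.0703+0.1365+0.2500  ⇒  S_min = 7789/16000 m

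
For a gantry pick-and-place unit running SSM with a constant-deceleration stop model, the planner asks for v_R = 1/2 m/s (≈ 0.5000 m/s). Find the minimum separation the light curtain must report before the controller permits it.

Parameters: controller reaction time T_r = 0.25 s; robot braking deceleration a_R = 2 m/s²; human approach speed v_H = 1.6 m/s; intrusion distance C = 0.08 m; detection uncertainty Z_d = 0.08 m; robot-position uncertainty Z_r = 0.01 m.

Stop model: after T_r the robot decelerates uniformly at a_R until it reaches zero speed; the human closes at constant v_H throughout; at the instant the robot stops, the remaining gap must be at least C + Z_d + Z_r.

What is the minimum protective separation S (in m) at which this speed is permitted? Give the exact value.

stop time T_s = (1/2)/2 = 0.2500 s
robot covers v_R·T_r = 0.5000·0.2500 = 0.1250 m before braking
robot covers 0.5000·0.2500 − ½·2.0000·0.2500² = 0.0625 m while stopping
person approaches 1.6000·(0.2500+0.2500) = 0.8000 m
margins: 0.0800+0.0800+0.0100 = 0.1700 m
S_min ≈ 0.1250+0.0625+0.8000+0.1700  ⇒  S_min = 463/400 m

S_min = 463/400 m = 1.1575 m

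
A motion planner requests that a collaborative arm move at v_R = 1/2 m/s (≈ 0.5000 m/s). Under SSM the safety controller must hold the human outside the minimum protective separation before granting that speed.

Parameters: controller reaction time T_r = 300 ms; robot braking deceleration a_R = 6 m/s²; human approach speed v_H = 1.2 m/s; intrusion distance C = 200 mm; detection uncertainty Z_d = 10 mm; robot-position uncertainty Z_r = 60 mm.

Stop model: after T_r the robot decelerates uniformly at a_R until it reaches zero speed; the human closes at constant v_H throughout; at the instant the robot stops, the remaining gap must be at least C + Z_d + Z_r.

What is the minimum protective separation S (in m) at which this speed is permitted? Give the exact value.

S_min = 1081/1200 m = 0.9008 m

stop time T_s = (1/2)/6 = 0.0833 s
robot in T_r: 0.5000·0.3000 = 0.1500 m
braking distance = 0.5000²/(2·6.0000) = 0.0208 m
human closes 1.2000·0.3833 = 0.4600 m
C+Z_d+Z_r = 0.2000+0.0100+0.0600 = 0.2700 m
S_min ≈ 0.1500+0.0208+0.4600+0.2700  ⇒  S_min = 1081/1200 m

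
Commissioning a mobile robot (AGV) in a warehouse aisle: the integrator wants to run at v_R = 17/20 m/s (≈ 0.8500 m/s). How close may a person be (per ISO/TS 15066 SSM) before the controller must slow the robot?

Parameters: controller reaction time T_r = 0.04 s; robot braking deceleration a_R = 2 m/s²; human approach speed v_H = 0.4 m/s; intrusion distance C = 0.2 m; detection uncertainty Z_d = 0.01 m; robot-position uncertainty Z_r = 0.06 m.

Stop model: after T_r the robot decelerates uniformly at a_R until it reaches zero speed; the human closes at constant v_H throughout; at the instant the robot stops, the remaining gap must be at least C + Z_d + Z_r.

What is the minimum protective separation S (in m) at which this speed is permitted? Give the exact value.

S_min = 1073/1600 m = 0.6706 m

T_s = v_R/a_R = (17/20)/2 = 0.4250 s
robot covers v_R·T_r = 0.8500·0.0400 = 0.0340 m before braking
robot covers 0.8500·0.4250 − ½·2.0000·0.4250² = 0.1806 m while stopping
person approaches 0.4000·(0.0400+0.4250) = 0.1860 m
residual clearance needed = 0.2000+0.0100+0.0600 = 0.2700 m
S_min ≈ 0.0340+0.1806+0.1860+0.2700  ⇒  S_min = 1073/1600 m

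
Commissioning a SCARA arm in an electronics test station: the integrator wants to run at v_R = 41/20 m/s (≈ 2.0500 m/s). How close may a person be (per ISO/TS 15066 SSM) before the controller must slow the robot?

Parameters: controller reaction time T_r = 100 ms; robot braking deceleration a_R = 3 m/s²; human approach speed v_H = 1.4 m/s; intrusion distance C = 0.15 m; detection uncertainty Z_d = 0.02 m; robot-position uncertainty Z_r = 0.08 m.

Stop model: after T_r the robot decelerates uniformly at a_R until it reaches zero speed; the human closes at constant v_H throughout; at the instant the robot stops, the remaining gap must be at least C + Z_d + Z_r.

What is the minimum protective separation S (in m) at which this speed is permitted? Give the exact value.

braking lasts T_s = (41/20)/3 = 0.6833 s
reaction-phase robot travel = 2.0500·0.1000 = 0.2050 m
robot under decel: 2.0500²/(2·3.0000) = 0.7004 m
person approaches 1.4000·(0.1000+0.6833) = 1.0967 m
residual clearance needed = 0.1500+0.0200+0.0800 = 0.2500 m
S_min ≈ 0.2050+0.7004+1.0967+0.2500  ⇒  S_min = 1081/480 m

S_min = 1081/480 m = 2.2521 m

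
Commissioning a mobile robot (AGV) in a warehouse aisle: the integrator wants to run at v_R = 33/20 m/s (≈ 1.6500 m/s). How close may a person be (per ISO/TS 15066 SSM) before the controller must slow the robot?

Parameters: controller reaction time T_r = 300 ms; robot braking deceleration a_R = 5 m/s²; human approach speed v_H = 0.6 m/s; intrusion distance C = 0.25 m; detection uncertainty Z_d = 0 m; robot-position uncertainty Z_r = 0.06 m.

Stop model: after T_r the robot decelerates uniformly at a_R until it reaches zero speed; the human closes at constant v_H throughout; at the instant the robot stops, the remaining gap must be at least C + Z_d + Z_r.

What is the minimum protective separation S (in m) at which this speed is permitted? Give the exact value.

T_s = v_R/a_R = (33/20)/5 = 0.3300 s
robot in T_r: 1.6500·0.3000 = 0.4950 m
robot under decel: 1.6500²/(2·5.0000) = 0.2722 m
human over T_r+T_s: 0.6000·(0.3000+0.3300) = 0.3780 m
C+Z_d+Z_r = 0.2500+0.0000+0.0600 = 0.3100 m
S_min ≈ 0.4950+0.2722+0.3780+0.3100  ⇒  S_min = 5821/4000 m

S_min = 5821/4000 m = 1.4552 m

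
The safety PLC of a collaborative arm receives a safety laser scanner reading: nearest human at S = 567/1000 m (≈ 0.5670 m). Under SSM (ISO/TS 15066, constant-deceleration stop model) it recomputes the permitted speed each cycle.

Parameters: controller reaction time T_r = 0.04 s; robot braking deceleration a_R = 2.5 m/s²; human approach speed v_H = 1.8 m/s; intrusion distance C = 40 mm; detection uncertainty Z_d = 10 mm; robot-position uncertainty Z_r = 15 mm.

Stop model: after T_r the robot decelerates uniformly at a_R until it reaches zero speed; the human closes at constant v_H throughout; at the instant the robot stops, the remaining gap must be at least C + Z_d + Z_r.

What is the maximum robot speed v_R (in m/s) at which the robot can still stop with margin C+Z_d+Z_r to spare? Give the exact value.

v_R_max = 1/2 m/s = 0.5000 m/s

at the boundary: (1/5)·v² + (19/25)·v + (-43/100) = 0
  disc = (19/25)² − 4·(1/5)·(-43/100) = 576/625 ; √disc = 24/25
  v_R = (−(19/25) + 24/25) / (2·(1/5)) = 1/2 m/s
check:
stop time T_s = (1/2)/(5/2) = 0.2000 s
robot covers v_R·T_r = 0.5000·0.0400 = 0.0200 m before braking
braking distance = 0.5000²/(2·2.5000) = 0.0500 m
human closes 1.8000·0.2400 = 0.4320 m
margins: 0.0400+0.0100+0.0150 = 0.0650 m
sum ≈ 0.0200+0.0500+0.4320+0.0650 ≈ 0.5670 m = S ✓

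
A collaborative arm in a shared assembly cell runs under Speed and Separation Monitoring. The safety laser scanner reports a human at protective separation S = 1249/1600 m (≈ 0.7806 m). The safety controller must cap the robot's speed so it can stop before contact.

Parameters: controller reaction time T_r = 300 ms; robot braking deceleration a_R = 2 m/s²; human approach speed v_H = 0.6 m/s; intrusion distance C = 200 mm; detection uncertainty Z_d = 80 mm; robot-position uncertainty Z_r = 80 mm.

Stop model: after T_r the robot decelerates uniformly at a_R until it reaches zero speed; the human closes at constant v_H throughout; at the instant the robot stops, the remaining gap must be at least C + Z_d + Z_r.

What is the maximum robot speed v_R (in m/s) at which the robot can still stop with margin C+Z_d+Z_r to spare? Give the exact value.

quadratic (1/4)·v² + (3/5)·v + (-77/320) = 0
  disc = (3/5)² − 4·(1/4)·(-77/320) = 961/1600 ; √disc = 31/40
  v_R = (−(3/5) + 31/40) / (2·(1/4)) = 7/20 m/s
check:
stop time T_s = (7/20)/2 = 0.1750 s
robot covers v_R·T_r = 0.3500·0.3000 = 0.1050 m before braking
braking distance = 0.3500²/(2·2.0000) = 0.0306 m
human closes 0.6000·0.4750 = 0.2850 m
margins: 0.2000+0.0800+0.0800 = 0.3600 m
sum ≈ 0.1050+0.0306+0.2850+0.3600 ≈ 0.7806 m = S ✓

v_R_max = 7/20 m/s = 0.3500 m/s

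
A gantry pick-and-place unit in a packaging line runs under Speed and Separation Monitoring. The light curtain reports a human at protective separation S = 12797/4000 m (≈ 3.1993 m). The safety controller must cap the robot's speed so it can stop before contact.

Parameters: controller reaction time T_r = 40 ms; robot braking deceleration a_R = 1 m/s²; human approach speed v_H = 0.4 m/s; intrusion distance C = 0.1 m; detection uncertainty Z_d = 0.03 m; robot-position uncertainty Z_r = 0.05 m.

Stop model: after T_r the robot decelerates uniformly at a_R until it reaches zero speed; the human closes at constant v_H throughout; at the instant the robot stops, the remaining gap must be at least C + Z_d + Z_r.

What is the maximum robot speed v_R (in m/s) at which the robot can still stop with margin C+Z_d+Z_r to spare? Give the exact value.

quadratic (1/2)·v² + (11/25)·v + (-12013/4000) = 0
  disc = (11/25)² − 4·(1/2)·(-12013/4000) = 62001/10000 ; √disc = 249/100
  v_R = (−(11/25) + 249/100) / (2·(1/2)) = 41/20 m/s
check:
T_s = v_R/a_R = (41/20)/1 = 2.0500 s
robot in T_r: 2.0500·0.0400 = 0.0820 m
robot under decel: 2.0500²/(2·1.0000) = 2.1012 m
human over T_r+T_s: 0.4000·(0.0400+2.0500) = 0.8360 m
residual clearance needed = 0.1000+0.0300+0.0500 = 0.1800 m
sum ≈ 0.0820+2.1012+0.8360+0.1800 ≈ 3.1993 m = S ✓

v_R_max = 41/20 m/s = 2.0500 m/s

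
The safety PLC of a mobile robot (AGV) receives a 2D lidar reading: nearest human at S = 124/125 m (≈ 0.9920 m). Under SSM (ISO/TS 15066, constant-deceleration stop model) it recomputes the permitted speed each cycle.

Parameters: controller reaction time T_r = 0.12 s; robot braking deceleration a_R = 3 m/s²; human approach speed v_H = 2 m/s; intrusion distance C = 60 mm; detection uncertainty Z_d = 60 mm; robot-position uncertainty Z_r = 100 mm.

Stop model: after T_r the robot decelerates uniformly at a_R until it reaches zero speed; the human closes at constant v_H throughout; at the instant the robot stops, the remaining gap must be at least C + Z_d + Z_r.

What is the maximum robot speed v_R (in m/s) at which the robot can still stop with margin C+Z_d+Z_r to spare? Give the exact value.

v_R_max = 3/5 m/s = 0.6000 m/s

quadratic (1/6)·v² + (59/75)·v + (-133/250) = 0
  disc = (59/75)² − 4·(1/6)·(-133/250) = 5476/5625 ; √disc = 74/75
  v_R = (−(59/75) + 74/75) / (2·(1/6)) = 3/5 m/s
check:
braking lasts T_s = (3/5)/3 = 0.2000 s
robot in T_r: 0.6000·0.1200 = 0.0720 m
robot under decel: 0.6000²/(2·3.0000) = 0.0600 m
human over T_r+T_s: 2.0000·(0.1200+0.2000) = 0.6400 m
residual clearance needed = 0.0600+0.0600+0.1000 = 0.2200 m
sum ≈ 0.0720+0.0600+0.6400+0.2200 ≈ 0.9920 m = S ✓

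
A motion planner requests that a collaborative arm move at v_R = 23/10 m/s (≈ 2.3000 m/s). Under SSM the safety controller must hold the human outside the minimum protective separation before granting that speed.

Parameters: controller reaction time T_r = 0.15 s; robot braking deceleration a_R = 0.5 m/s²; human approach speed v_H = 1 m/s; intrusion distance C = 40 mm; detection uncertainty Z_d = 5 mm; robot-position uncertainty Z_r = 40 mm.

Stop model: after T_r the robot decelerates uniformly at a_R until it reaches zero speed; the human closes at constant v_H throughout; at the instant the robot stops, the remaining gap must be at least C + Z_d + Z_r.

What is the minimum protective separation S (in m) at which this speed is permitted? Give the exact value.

stop time T_s = (23/10)/(1/2) = 4.6000 s
robot in T_r: 2.3000·0.1500 = 0.3450 m
braking distance = 2.3000²/(2·0.5000) = 5.2900 m
human closes 1.0000·4.7500 = 4.7500 m
margins: 0.0400+0.0050+0.0400 = 0.0850 m
S_min ≈ 0.3450+5.2900+4.7500+0.0850  ⇒  S_min = 1047/100 m

S_min = 1047/100 m = 10.4700 m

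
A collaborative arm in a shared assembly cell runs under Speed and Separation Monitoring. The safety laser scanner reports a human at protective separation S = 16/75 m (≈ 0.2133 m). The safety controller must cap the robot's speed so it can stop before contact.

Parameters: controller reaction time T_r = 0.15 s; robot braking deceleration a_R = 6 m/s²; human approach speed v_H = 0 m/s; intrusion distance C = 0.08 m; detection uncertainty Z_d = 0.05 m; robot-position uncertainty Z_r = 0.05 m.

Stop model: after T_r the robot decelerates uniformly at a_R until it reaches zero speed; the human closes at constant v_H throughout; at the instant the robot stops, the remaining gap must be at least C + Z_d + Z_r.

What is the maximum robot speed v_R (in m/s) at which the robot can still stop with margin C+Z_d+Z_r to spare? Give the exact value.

v_R_max = 1/5 m/s = 0.2000 m/s

quadratic (1/12)·v² + (3/20)·v + (-1/30) = 0
  disc = (3/20)² − 4·(1/12)·(-1/30) = 121/3600 ; √disc = 11/60
  v_R = (−(3/20) + 11/60) / (2·(1/12)) = 1/5 m/s
check:
stop time T_s = (1/5)/6 = 0.0333 s
robot covers v_R·T_r = 0.2000·0.1500 = 0.0300 m before braking
robot under decel: 0.2000²/(2·6.0000) = 0.0033 m
person approaches 0.0000·(0.1500+0.0333) = 0.0000 m
margins: 0.0800+0.0500+0.0500 = 0.1800 m
sum ≈ 0.0300+0.0033+0.0000+0.1800 ≈ 0.2133 m = S ✓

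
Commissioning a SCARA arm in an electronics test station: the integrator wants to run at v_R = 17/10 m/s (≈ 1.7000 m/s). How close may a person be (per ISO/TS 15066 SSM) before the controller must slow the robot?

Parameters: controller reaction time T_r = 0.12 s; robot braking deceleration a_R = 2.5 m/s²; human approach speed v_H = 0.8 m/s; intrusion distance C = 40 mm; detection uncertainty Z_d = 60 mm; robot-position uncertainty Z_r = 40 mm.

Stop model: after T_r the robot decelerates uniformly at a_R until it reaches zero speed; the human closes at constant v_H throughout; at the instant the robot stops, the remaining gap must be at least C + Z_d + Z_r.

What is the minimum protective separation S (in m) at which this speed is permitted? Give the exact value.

S_min = 781/500 m = 1.5620 m

braking lasts T_s = (17/10)/(5/2) = 0.6800 s
robot in T_r: 1.7000·0.1200 = 0.2040 m
braking distance = 1.7000²/(2·2.5000) = 0.5780 m
human over T_r+T_s: 0.8000·(0.1200+0.6800) = 0.6400 m
residual clearance needed = 0.0400+0.0600+0.0400 = 0.1400 m
S_min ≈ 0.2040+0.5780+0.6400+0.1400  ⇒  S_min = 781/500 m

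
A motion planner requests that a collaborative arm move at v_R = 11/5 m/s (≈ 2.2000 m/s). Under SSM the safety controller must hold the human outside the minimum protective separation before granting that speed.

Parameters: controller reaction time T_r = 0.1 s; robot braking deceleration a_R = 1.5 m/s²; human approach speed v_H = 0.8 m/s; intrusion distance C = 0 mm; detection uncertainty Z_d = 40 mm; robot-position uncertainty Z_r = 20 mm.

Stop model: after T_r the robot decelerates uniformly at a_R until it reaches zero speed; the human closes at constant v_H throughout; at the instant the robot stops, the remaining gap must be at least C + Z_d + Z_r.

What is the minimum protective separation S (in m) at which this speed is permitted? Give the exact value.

stop time T_s = (11/5)/(3/2) = 1.4667 s
robot in T_r: 2.2000·0.1000 = 0.2200 m
robot under decel: 2.2000²/(2·1.5000) = 1.6133 m
human closes 0.8000·1.5667 = 1.2533 m
residual clearance needed = 0.0000+0.0400+0.0200 = 0.0600 m
S_min ≈ 0.2200+1.6133+1.2533+0.0600  ⇒  S_min = 236/75 m

S_min = 236/75 m = 3.1467 m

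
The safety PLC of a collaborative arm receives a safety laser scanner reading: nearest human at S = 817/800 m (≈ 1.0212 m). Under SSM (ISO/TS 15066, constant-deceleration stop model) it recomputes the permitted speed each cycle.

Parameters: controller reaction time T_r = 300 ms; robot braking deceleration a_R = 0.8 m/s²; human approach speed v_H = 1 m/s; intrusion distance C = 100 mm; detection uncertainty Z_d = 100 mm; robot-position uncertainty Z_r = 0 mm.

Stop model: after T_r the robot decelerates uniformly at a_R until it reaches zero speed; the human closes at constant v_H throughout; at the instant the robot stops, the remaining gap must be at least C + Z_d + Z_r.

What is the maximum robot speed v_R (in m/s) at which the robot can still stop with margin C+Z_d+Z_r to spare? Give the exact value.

v_R_max = 3/10 m/s = 0.3000 m/s

quadratic (5/8)·v² + (31/20)·v + (-417/800) = 0
  disc = (31/20)² − 4·(5/8)·(-417/800) = 5929/1600 ; √disc = 77/40
  v_R = (−(31/20) + 77/40) / (2·(5/8)) = 3/10 m/s
check:
braking lasts T_s = (3/10)/(4/5) = 0.3750 s
reaction-phase robot travel = 0.3000·0.3000 = 0.0900 m
braking distance = 0.3000²/(2·0.8000) = 0.0563 m
human closes 1.0000·0.6750 = 0.6750 m
C+Z_d+Z_r = 0.1000+0.1000+0.0000 = 0.2000 m
sum ≈ 0.0900+0.0563+0.6750+0.2000 ≈ 1.0212 m = S ✓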